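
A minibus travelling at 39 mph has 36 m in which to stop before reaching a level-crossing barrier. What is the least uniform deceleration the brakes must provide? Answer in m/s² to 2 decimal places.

Required deceleration ≈ 4.22 m/s²

39 mph × 0.44704 = 17.4346 m/s.
v² = 2a·d ⇒ a = v²/(2d) = 17.4346² / (2 × 36.000) = 303.965 / 72.000 = 4.2217 m/s².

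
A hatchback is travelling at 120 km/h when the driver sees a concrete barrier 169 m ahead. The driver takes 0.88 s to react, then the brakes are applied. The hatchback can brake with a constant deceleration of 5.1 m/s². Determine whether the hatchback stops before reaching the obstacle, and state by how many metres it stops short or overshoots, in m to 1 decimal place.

120 km/h ÷ 3.6 = 33.3333 m/s.
Reaction distance = 33.3333 × 0.88 = 29.333 m.
Braking distance = v²/(2a) = 1111.109 / 10.200 = 108.932 m.
Total stopping distance = 29.333 + 108.932 = 138.265 m, vs 169 m available — it stops with 169 − 138.265 = 30.735 m to spare.

Yes — it stops 30.7 m short of the obstacle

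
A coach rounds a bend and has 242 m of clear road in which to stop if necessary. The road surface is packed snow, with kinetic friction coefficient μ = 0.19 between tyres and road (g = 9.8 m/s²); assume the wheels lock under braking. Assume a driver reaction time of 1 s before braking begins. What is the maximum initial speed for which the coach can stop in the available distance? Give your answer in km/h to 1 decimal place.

Maximum speed ≈ 101.6 km/h

a = μg = 0.19 × 9.8 = 1.862 m/s².
Stopping distance: v·t_r + v²/(2a) = 242 with t_r = 1 s and a = 1.862 m/s².
So v² + 3.724 v − 901.21 = 0.
Positive root: v = −a·t_r + √((a·t_r)² + 2a·d) = −1.862 + √(3.467 + 901.21) = 28.2158 m/s.
28.2158 m/s × 3.6 = 101.577 km/h.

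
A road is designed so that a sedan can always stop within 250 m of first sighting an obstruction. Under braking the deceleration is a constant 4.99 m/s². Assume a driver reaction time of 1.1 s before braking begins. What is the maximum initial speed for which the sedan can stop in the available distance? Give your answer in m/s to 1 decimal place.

Maximum speed ≈ 44.8 m/s

Stopping distance: v·t_r + v²/(2a) = 250 with t_r = 1.1 s and a = 4.990 m/s².
So v² + 10.978 v − 2495.00 = 0.
Positive root: v = −a·t_r + √((a·t_r)² + 2a·d) = −5.489 + √(30.129 + 2495.00) = 44.7617 m/s.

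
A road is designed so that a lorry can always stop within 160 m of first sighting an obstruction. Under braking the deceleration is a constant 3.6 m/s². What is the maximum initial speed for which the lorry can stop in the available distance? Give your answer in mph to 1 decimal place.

v²/(2a) = d ⇒ v = √(2 × 3.600 × 160) = √1152.00 = 33.9411 m/s.
33.9411 m/s ÷ 0.44704 = 75.924 mph.

Maximum speed ≈ 75.9 mph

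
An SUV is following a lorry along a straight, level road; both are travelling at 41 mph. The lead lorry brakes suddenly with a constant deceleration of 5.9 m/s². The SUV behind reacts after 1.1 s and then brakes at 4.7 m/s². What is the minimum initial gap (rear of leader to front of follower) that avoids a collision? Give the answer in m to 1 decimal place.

Minimum gap ≈ 27.4 m

41 mph × 0.44704 = 18.3286 m/s.
Leader travels v²/(2a_L) = 335.938 / 11.800 = 28.469 m before stopping.
Follower covers v·t_r = 18.3286 × 1.1 = 20.161 m while reacting, then v²/(2a_F) = 335.938 / 9.400 = 35.738 m while braking, for a total of 20.161 + 35.738 = 55.899 m.
Since a_F ≤ a_L and the follower starts braking later, the follower is never slower than the leader, so the closest approach is when both have stopped.
Minimum gap = 55.899 − 28.469 = 27.430 m.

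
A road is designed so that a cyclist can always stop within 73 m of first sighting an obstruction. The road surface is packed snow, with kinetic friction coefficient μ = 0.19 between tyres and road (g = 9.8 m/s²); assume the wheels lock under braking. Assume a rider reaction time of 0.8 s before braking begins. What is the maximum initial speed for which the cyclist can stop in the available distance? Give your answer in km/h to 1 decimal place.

a = μg = 0.19 × 9.8 = 1.862 m/s².
Stopping distance: v·t_r + v²/(2a) = 73 with t_r = 0.8 s and a = 1.862 m/s².
So v² + 2.979 v − 271.85 = 0.
Positive root: v = −a·t_r + √((a·t_r)² + 2a·d) = −1.490 + √(2.220 + 271.85) = 15.0651 m/s.
15.0651 m/s × 3.6 = 54.234 km/h.

Maximum speed ≈ 54.2 km/h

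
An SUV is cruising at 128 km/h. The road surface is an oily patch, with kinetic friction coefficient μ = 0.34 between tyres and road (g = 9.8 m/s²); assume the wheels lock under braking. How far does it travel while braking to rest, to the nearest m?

Braking distance ≈ 190 m

128 km/h ÷ 3.6 = 35.5556 m/s.
a = μg = 0.34 × 9.8 = 3.332 m/s².
Braking distance = v²/(2a) = 35.5556² / (2 × 3.332) = 1264.201 / 6.664 = 189.706 m.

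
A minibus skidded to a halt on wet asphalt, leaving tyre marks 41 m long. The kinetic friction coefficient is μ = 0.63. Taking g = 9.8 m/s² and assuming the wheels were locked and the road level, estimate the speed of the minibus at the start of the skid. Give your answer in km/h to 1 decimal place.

Deceleration a = μg = 0.63 × 9.8 = 6.174 m/s².
v = √(2a·d) = √(2 × 6.174 × 41) = √506.268 = 22.5004 m/s.
= 22.5004 × 3.6 = 81.001 km/h.

Initial speed ≈ 81.0 km/h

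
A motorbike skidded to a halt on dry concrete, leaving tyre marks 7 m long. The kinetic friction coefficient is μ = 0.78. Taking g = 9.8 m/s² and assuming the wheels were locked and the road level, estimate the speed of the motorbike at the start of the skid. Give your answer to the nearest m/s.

Initial speed ≈ 10 m/s

Deceleration a = μg = 0.78 × 9.8 = 7.644 m/s².
v = √(2a·d) = √(2 × 7.644 × 7) = √107.016 = 10.3449 m/s.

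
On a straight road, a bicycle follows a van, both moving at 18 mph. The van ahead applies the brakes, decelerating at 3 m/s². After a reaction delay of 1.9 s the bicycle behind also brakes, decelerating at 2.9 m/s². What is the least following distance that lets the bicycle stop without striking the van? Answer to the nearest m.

18 mph × 0.44704 = 8.0467 m/s.
Leader travels v²/(2a_L) = 64.749 / 6.000 = 10.791 m before stopping.
Follower covers v·t_r = 8.0467 × 1.9 = 15.289 m while reacting, then v²/(2a_F) = 64.749 / 5.800 = 11.164 m while braking, for a total of 15.289 + 11.164 = 26.453 m.
Since a_F ≤ a_L and the follower starts braking later, the follower is never slower than the leader, so the closest approach is when both have stopped.
Minimum gap = 26.453 − 10.791 = 15.662 m.

Minimum gap ≈ 16 m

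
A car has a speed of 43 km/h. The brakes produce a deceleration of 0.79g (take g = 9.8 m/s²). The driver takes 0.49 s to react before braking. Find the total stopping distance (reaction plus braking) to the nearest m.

Total stopping distance ≈ 15 m

43 km/h ÷ 3.6 = 11.9444 m/s.
a = 0.79 × 9.8 = 7.742 m/s².
Reaction distance = v·t_r = 11.9444 × 0.49 = 5.853 m.
Braking distance = v²/(2a) = 11.9444² / (2 × 7.742) = 142.669 / 15.484 = 9.214 m.
Total = 5.853 + 9.214 = 15.067 m.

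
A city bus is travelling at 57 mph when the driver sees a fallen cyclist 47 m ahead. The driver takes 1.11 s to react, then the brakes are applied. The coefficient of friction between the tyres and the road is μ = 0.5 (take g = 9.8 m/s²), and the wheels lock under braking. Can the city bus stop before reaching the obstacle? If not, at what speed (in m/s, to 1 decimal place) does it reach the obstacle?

57 mph × 0.44704 = 25.4813 m/s.
a = μg = 0.5 × 9.8 = 4.900 m/s².
Reaction distance = 25.4813 × 1.11 = 28.284 m.
Braking distance needed to stop: v²/(2a) = 649.297 / 9.800 = 66.255 m, so total needed = 28.284 + 66.255 = 94.539 m > 47 m — it cannot stop.
Distance remaining when braking begins: 47 − 28.284 = 18.716 m.
v² = v₀² − 2a·d = 649.297 − 2 × 4.900 × 18.716 = 465.880 m²/s².
v = √465.880 = 21.584 m/s.

No — it strikes the obstacle at 21.6 m/s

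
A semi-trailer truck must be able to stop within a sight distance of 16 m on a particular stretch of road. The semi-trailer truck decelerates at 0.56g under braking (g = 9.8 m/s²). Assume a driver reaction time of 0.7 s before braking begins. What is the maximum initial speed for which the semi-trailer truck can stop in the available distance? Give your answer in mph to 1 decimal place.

a = 0.56 × 9.8 = 5.488 m/s².
Stopping distance: v·t_r + v²/(2a) = 16 with t_r = 0.7 s and a = 5.488 m/s².
So v² + 7.683 v − 175.62 = 0.
Positive root: v = −a·t_r + √((a·t_r)² + 2a·d) = −3.842 + √(14.761 + 175.62) = 9.9559 m/s.
9.9559 m/s ÷ 0.44704 = 22.271 mph.

Maximum speed ≈ 22.3 mph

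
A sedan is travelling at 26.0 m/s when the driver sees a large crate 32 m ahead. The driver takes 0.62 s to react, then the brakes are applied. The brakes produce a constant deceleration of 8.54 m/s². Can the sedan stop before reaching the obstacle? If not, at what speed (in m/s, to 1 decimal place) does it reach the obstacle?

Reaction distance = 26.0000 × 0.62 = 16.120 m.
Braking distance needed to stop: v²/(2a) = 676.000 / 17.080 = 39.578 m, so total needed = 16.120 + 39.578 = 55.698 m > 32 m — it cannot stop.
Distance remaining when braking begins: 32 − 16.120 = 15.880 m.
v² = v₀² − 2a·d = 676.000 − 2 × 8.540 × 15.880 = 404.770 m²/s².
v = √404.770 = 20.119 m/s.

No — it strikes the obstacle at 20.1 m/s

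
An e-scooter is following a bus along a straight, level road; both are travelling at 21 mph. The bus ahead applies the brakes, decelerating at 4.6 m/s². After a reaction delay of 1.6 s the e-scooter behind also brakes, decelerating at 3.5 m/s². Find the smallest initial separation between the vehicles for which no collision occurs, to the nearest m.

21 mph × 0.44704 = 9.3878 m/s.
Leader travels v²/(2a_L) = 88.131 / 9.200 = 9.579 m before stopping.
Follower covers v·t_r = 9.3878 × 1.6 = 15.020 m while reacting, then v²/(2a_F) = 88.131 / 7.000 = 12.590 m while braking, for a total of 15.020 + 12.590 = 27.610 m.
Since a_F ≤ a_L and the follower starts braking later, the follower is never slower than the leader, so the closest approach is when both have stopped.
Minimum gap = 27.610 − 9.579 = 18.031 m.

Minimum gap ≈ 18 m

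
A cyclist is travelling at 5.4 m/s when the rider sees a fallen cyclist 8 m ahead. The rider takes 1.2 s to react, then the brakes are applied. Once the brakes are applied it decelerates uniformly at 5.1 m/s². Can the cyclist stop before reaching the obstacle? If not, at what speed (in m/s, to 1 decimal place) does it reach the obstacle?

No — it strikes the obstacle at 3.7 m/s

Reaction distance = 5.4000 × 1.2 = 6.480 m.
Braking distance needed to stop: v²/(2a) = 29.160 / 10.200 = 2.859 m, so total needed = 6.480 + 2.859 = 9.339 m > 8 m — it cannot stop.
Distance remaining when braking begins: 8 − 6.480 = 1.520 m.
v² = v₀² − 2a·d = 29.160 − 2 × 5.100 × 1.520 = 13.656 m²/s².
v = √13.656 = 3.695 m/s.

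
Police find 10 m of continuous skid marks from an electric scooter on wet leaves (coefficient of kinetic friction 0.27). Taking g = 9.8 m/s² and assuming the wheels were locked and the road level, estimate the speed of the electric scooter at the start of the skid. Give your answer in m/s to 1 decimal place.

Deceleration a = μg = 0.27 × 9.8 = 2.646 m/s².
v = √(2a·d) = √(2 × 2.646 × 10) = √52.920 = 7.2746 m/s.

Initial speed ≈ 7.3 m/s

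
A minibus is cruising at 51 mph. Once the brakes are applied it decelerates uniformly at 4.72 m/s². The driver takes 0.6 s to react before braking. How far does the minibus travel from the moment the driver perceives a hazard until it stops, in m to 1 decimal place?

Total stopping distance ≈ 68.7 m

51 mph × 0.44704 = 22.7990 m/s.
Reaction distance = v·t_r = 22.7990 × 0.6 = 13.679 m.
Braking distance = v²/(2a) = 22.7990² / (2 × 4.720) = 519.794 / 9.440 = 55.063 m.
Total = 13.679 + 55.063 = 68.742 m.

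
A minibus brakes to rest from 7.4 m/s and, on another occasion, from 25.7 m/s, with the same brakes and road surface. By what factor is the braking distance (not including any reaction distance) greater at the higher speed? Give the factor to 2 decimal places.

Factor ≈ 12.06

Braking distance d = v²/(2a), so with a fixed, d ∝ v².
Factor = (25.7/7.4)² = 3.4730² = 12.0617.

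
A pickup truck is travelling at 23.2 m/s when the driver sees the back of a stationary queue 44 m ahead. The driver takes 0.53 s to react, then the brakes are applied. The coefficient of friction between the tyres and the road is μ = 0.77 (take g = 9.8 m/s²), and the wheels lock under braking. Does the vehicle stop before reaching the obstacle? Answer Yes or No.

a = μg = 0.77 × 9.8 = 7.546 m/s².
Reaction distance = 23.2000 × 0.53 = 12.296 m.
Braking distance = v²/(2a) = 538.240 / 15.092 = 35.664 m.
Total stopping distance = 12.296 + 35.664 = 47.960 m, vs 44 m available — it cannot stop in time and overshoots by 47.960 − 44 = 3.960 m.

No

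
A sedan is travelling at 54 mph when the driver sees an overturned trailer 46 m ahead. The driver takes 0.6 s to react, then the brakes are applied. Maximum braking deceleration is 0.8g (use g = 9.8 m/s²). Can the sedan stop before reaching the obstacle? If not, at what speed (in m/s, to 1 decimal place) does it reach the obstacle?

54 mph × 0.44704 = 24.1402 m/s.
a = 0.8 × 9.8 = 7.840 m/s².
Reaction distance = 24.1402 × 0.6 = 14.484 m.
Braking distance needed to stop: v²/(2a) = 582.749 / 15.680 = 37.165 m, so total needed = 14.484 + 37.165 = 51.649 m > 46 m — it cannot stop.
Distance remaining when braking begins: 46 − 14.484 = 31.516 m.
v² = v₀² − 2a·d = 582.749 − 2 × 7.840 × 31.516 = 88.578 m²/s².
v = √88.578 = 9.412 m/s.

No — it strikes the obstacle at 9.4 m/s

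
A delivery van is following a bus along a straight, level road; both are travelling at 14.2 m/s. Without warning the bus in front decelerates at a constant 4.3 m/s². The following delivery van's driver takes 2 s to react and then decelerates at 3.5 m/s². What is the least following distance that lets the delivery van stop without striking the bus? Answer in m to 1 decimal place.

Minimum gap ≈ 33.8 m

Leader travels v²/(2a_L) = 201.640 / 8.600 = 23.447 m before stopping.
Follower covers v·t_r = 14.2000 × 2 = 28.400 m while reacting, then v²/(2a_F) = 201.640 / 7.000 = 28.806 m while braking, for a total of 28.400 + 28.806 = 57.206 m.
Since a_F ≤ a_L and the follower starts braking later, the follower is never slower than the leader, so the closest approach is when both have stopped.
Minimum gap = 57.206 − 23.447 = 33.759 m.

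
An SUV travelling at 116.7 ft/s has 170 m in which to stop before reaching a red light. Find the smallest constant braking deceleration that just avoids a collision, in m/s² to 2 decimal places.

116.7 ft/s × 0.3048 = 35.5702 m/s.
v² = 2a·d ⇒ a = v²/(2d) = 35.5702² / (2 × 170.000) = 1265.239 / 340.000 = 3.7213 m/s².

Required deceleration ≈ 3.72 m/s²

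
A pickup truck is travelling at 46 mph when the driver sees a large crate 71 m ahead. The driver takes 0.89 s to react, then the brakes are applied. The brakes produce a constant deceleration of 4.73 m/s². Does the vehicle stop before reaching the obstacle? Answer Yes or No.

Yes

46 mph × 0.44704 = 20.5638 m/s.
Reaction distance = 20.5638 × 0.89 = 18.302 m.
Braking distance = v²/(2a) = 422.870 / 9.460 = 44.701 m.
Total stopping distance = 18.302 + 44.701 = 63.003 m, vs 71 m available — it stops with 71 − 63.003 = 7.997 m to spare.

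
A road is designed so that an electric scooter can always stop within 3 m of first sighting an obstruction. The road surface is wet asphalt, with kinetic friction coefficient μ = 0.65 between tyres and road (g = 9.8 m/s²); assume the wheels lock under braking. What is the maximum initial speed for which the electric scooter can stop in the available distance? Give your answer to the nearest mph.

a = μg = 0.65 × 9.8 = 6.370 m/s².
v²/(2a) = d ⇒ v = √(2 × 6.370 × 3) = √38.22 = 6.1822 m/s.
6.1822 m/s ÷ 0.44704 = 13.829 mph.

Maximum speed ≈ 14 mph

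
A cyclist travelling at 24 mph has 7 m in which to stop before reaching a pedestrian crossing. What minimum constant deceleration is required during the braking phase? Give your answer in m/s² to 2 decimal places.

24 mph × 0.44704 = 10.7290 m/s.
v² = 2a·d ⇒ a = v²/(2d) = 10.7290² / (2 × 7.000) = 115.111 / 14.000 = 8.2222 m/s².

Required deceleration ≈ 8.22 m/s²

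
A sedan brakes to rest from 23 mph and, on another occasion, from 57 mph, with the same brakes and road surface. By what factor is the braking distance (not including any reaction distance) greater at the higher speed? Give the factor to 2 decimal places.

Factor ≈ 6.14

Braking distance d = v²/(2a), so with a fixed, d ∝ v².
Factor = (57/23)² = 2.4783² = 6.1420.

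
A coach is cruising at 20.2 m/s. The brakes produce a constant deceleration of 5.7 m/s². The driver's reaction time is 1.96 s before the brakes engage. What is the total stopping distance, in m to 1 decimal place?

Total stopping distance ≈ 75.4 m

Reaction distance = v·t_r = 20.2000 × 1.96 = 39.592 m.
Braking distance = v²/(2a) = 20.2000² / (2 × 5.700) = 408.040 / 11.400 = 35.793 m.
Total = 39.592 + 35.793 = 75.385 m.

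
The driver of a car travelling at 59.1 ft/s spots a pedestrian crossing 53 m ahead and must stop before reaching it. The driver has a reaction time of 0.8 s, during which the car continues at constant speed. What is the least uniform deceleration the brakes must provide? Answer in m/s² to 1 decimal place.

59.1 ft/s × 0.3048 = 18.0137 m/s.
Distance covered during reaction = 18.0137 × 0.8 = 14.411 m.
Distance available for braking: 53 − 14.411 = 38.589 m.
v² = 2a·d ⇒ a = v²/(2d) = 18.0137² / (2 × 38.589) = 324.493 / 77.178 = 4.2045 m/s².

Required deceleration ≈ 4.2 m/s²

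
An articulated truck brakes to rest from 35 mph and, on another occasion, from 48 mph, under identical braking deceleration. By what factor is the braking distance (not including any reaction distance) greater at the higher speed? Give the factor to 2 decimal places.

Factor ≈ 1.88

Braking distance d = v²/(2a), so with a fixed, d ∝ v².
Factor = (48/35)² = 1.3714² = 1.8807.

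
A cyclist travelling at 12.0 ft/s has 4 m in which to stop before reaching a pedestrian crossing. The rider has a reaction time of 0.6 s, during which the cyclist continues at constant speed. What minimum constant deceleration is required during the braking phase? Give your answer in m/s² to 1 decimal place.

12 ft/s × 0.3048 = 3.6576 m/s.
Distance covered during reaction = 3.6576 × 0.6 = 2.195 m.
Distance available for braking: 4 − 2.195 = 1.805 m.
v² = 2a·d ⇒ a = v²/(2d) = 3.6576² / (2 × 1.805) = 13.378 / 3.610 = 3.7058 m/s².

Required deceleration ≈ 3.7 m/s²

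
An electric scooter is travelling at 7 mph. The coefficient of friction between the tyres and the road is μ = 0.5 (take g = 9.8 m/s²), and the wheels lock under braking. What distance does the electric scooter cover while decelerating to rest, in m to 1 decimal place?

Braking distance ≈ 1.0 m

7 mph × 0.44704 = 3.1293 m/s.
a = μg = 0.5 × 9.8 = 4.900 m/s².
Braking distance = v²/(2a) = 3.1293² / (2 × 4.900) = 9.793 / 9.800 = 0.999 m.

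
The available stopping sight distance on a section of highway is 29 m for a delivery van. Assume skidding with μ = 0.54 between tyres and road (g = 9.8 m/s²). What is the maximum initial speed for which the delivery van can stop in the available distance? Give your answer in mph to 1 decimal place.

Maximum speed ≈ 39.2 mph

a = μg = 0.54 × 9.8 = 5.292 m/s².
v²/(2a) = d ⇒ v = √(2 × 5.292 × 29) = √306.94 = 17.5197 m/s.
17.5197 m/s ÷ 0.44704 = 39.190 mph.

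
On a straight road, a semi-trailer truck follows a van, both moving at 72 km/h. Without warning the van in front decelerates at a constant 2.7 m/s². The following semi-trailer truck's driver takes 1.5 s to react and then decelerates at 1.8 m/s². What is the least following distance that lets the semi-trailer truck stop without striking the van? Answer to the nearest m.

Minimum gap ≈ 67 m

72 km/h ÷ 3.6 = 20.0000 m/s.
Leader travels v²/(2a_L) = 400.000 / 5.400 = 74.074 m before stopping.
Follower covers v·t_r = 20.0000 × 1.5 = 30.000 m while reacting, then v²/(2a_F) = 400.000 / 3.600 = 111.111 m while braking, for a total of 30.000 + 111.111 = 141.111 m.
Since a_F ≤ a_L and the follower starts braking later, the follower is never slower than the leader, so the closest approach is when both have stopped.
Minimum gap = 141.111 − 74.074 = 67.037 m.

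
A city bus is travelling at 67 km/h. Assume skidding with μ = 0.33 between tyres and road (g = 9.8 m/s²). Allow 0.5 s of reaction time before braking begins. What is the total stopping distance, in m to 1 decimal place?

Total stopping distance ≈ 62.9 m

67 km/h ÷ 3.6 = 18.6111 m/s.
a = μg = 0.33 × 9.8 = 3.234 m/s².
Reaction distance = v·t_r = 18.6111 × 0.5 = 9.306 m.
Braking distance = v²/(2a) = 18.6111² / (2 × 3.234) = 346.373 / 6.468 = 53.552 m.
Total = 9.306 + 53.552 = 62.858 m.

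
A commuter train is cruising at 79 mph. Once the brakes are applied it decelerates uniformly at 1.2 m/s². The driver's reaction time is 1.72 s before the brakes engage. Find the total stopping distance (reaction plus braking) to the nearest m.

79 mph × 0.44704 = 35.3162 m/s.
Reaction distance = v·t_r = 35.3162 × 1.72 = 60.744 m.
Braking distance = v²/(2a) = 35.3162² / (2 × 1.200) = 1247.234 / 2.400 = 519.681 m.
Total = 60.744 + 519.681 = 580.425 m.

Total stopping distance ≈ 580 m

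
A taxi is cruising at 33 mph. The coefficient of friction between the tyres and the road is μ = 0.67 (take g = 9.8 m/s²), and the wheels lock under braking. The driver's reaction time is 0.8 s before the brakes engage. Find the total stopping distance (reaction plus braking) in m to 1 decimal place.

33 mph × 0.44704 = 14.7523 m/s.
a = μg = 0.67 × 9.8 = 6.566 m/s².
Reaction distance = v·t_r = 14.7523 × 0.8 = 11.802 m.
Braking distance = v²/(2a) = 14.7523² / (2 × 6.566) = 217.630 / 13.132 = 16.572 m.
Total = 11.802 + 16.572 = 28.374 m.

Total stopping distance ≈ 28.4 m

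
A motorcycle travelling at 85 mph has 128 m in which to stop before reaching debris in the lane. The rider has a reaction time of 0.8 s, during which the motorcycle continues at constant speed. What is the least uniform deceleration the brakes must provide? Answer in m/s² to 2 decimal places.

Required deceleration ≈ 7.40 m/s²

85 mph × 0.44704 = 37.9984 m/s.
Distance covered during reaction = 37.9984 × 0.8 = 30.399 m.
Distance available for braking: 128 − 30.399 = 97.601 m.
v² = 2a·d ⇒ a = v²/(2d) = 37.9984² / (2 × 97.601) = 1443.878 / 195.202 = 7.3968 m/s².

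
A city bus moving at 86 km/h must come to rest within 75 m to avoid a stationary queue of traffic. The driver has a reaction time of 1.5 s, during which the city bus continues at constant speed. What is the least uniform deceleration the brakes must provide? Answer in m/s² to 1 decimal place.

86 km/h ÷ 3.6 = 23.8889 m/s.
Distance covered during reaction = 23.8889 × 1.5 = 35.833 m.
Distance available for braking: 75 − 35.833 = 39.167 m.
v² = 2a·d ⇒ a = v²/(2d) = 23.8889² / (2 × 39.167) = 570.680 / 78.334 = 7.2852 m/s².

Required deceleration ≈ 7.3 m/s²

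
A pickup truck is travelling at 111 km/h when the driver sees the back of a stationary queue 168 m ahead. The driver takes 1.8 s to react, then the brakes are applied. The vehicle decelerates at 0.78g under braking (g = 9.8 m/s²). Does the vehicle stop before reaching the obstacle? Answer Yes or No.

111 km/h ÷ 3.6 = 30.8333 m/s.
a = 0.78 × 9.8 = 7.644 m/s².
Reaction distance = 30.8333 × 1.8 = 55.500 m.
Braking distance = v²/(2a) = 950.692 / 15.288 = 62.186 m.
Total stopping distance = 55.500 + 62.186 = 117.686 m, vs 168 m available — it stops with 168 − 117.686 = 50.314 m to spare.

Yes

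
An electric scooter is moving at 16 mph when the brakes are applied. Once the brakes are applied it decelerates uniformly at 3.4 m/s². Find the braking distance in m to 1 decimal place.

Braking distance ≈ 7.5 m

16 mph × 0.44704 = 7.1526 m/s.
Braking distance = v²/(2a) = 7.1526² / (2 × 3.400) = 51.160 / 6.800 = 7.524 m.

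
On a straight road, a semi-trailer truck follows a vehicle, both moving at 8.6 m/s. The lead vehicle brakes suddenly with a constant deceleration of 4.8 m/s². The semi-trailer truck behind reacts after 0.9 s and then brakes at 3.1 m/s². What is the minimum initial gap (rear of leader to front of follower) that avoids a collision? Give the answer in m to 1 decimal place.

Leader travels v²/(2a_L) = 73.960 / 9.600 = 7.704 m before stopping.
Follower covers v·t_r = 8.6000 × 0.9 = 7.740 m while reacting, then v²/(2a_F) = 73.960 / 6.200 = 11.929 m while braking, for a total of 7.740 + 11.929 = 19.669 m.
Since a_F ≤ a_L and the follower starts braking later, the follower is never slower than the leader, so the closest approach is when both have stopped.
Minimum gap = 19.669 − 7.704 = 11.965 m.

Minimum gap ≈ 12.0 m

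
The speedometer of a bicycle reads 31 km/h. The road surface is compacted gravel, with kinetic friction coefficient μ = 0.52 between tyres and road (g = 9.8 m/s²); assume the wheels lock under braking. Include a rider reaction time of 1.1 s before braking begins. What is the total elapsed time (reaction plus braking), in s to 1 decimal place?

Total time ≈ 2.8 s

31 km/h ÷ 3.6 = 8.6111 m/s.
a = μg = 0.52 × 9.8 = 5.096 m/s².
Braking time = v/a = 8.6111 / 5.096 = 1.690 s.
Total = 1.1 + 1.690 = 2.790 s.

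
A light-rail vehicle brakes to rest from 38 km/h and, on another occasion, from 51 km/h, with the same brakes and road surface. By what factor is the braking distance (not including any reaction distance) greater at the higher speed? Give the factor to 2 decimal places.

Factor ≈ 1.80

Braking distance d = v²/(2a), so with a fixed, d ∝ v².
Factor = (51/38)² = 1.3421² = 1.8012.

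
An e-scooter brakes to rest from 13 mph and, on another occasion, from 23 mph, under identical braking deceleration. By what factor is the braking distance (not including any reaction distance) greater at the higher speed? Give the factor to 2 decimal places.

Braking distance d = v²/(2a), so with a fixed, d ∝ v².
Factor = (23/13)² = 1.7692² = 3.1301.

Factor ≈ 3.13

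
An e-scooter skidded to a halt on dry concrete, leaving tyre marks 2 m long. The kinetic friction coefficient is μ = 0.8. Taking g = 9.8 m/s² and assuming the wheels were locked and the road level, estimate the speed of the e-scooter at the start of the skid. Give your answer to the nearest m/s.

Deceleration a = μg = 0.8 × 9.8 = 7.840 m/s².
v = √(2a·d) = √(2 × 7.840 × 2) = √31.360 = 5.6000 m/s.

Initial speed ≈ 6 m/s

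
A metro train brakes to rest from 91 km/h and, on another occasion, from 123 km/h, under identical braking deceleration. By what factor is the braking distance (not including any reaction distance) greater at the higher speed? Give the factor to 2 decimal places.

Braking distance d = v²/(2a), so with a fixed, d ∝ v².
Factor = (123/91)² = 1.3516² = 1.8268.

Factor ≈ 1.83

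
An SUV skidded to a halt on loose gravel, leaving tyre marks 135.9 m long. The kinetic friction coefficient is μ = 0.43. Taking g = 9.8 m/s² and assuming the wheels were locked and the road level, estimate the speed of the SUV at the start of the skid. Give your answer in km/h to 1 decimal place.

Deceleration a = μg = 0.43 × 9.8 = 4.214 m/s².
v = √(2a·d) = √(2 × 4.214 × 135.9) = √1145.365 = 33.8432 m/s.
= 33.8432 × 3.6 = 121.836 km/h.

Initial speed ≈ 121.8 km/h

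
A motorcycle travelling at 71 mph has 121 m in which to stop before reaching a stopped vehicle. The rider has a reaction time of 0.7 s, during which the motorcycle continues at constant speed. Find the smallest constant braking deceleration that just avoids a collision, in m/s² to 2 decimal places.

Required deceleration ≈ 5.10 m/s²

71 mph × 0.44704 = 31.7398 m/s.
Distance covered during reaction = 31.7398 × 0.7 = 22.218 m.
Distance available for braking: 121 − 22.218 = 98.782 m.
v² = 2a·d ⇒ a = v²/(2d) = 31.7398² / (2 × 98.782) = 1007.415 / 197.564 = 5.0992 m/s².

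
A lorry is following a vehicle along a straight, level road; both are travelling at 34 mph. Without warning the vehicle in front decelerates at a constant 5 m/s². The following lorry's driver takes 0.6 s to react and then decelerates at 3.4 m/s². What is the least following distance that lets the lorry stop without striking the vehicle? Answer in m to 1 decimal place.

34 mph × 0.44704 = 15.1994 m/s.
Leader travels v²/(2a_L) = 231.022 / 10.000 = 23.102 m before stopping.
Follower covers v·t_r = 15.1994 × 0.6 = 9.120 m while reacting, then v²/(2a_F) = 231.022 / 6.800 = 33.974 m while braking, for a total of 9.120 + 33.974 = 43.094 m.
Since a_F ≤ a_L and the follower starts braking later, the follower is never slower than the leader, so the closest approach is when both have stopped.
Minimum gap = 43.094 − 23.102 = 19.992 m.

Minimum gap ≈ 20.0 m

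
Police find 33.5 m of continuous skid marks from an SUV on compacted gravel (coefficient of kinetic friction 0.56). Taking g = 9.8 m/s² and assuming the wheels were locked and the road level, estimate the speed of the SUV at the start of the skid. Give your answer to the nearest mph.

Initial speed ≈ 43 mph

Deceleration a = μg = 0.56 × 9.8 = 5.488 m/s².
v = √(2a·d) = √(2 × 5.488 × 33.5) = √367.696 = 19.1754 m/s.
= 19.1754 ÷ 0.44704 = 42.894 mph.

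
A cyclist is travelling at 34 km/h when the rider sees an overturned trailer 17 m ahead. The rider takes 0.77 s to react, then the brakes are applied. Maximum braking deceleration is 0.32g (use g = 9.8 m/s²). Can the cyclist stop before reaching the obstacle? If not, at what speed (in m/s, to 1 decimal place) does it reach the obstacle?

34 km/h ÷ 3.6 = 9.4444 m/s.
a = 0.32 × 9.8 = 3.136 m/s².
Reaction distance = 9.4444 × 0.77 = 7.272 m.
Braking distance needed to stop: v²/(2a) = 89.197 / 6.272 = 14.221 m, so total needed = 7.272 + 14.221 = 21.493 m > 17 m — it cannot stop.
Distance remaining when braking begins: 17 − 7.272 = 9.728 m.
v² = v₀² − 2a·d = 89.197 − 2 × 3.136 × 9.728 = 28.183 m²/s².
v = √28.183 = 5.309 m/s.

No — it strikes the obstacle at 5.3 m/s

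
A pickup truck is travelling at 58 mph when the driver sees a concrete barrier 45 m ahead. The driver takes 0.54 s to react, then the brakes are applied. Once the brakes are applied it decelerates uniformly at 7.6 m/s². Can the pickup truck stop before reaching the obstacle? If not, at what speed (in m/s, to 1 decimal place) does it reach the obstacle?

58 mph × 0.44704 = 25.9283 m/s.
Reaction distance = 25.9283 × 0.54 = 14.001 m.
Braking distance needed to stop: v²/(2a) = 672.277 / 15.200 = 44.229 m, so total needed = 14.001 + 44.229 = 58.230 m > 45 m — it cannot stop.
Distance remaining when braking begins: 45 − 14.001 = 30.999 m.
v² = v₀² − 2a·d = 672.277 − 2 × 7.600 × 30.999 = 201.092 m²/s².
v = √201.092 = 14.181 m/s.

No — it strikes the obstacle at 14.2 m/s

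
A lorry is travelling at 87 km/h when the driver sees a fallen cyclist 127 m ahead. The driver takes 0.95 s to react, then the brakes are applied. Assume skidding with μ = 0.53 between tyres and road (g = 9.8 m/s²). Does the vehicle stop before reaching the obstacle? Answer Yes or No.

87 km/h ÷ 3.6 = 24.1667 m/s.
a = μg = 0.53 × 9.8 = 5.194 m/s².
Reaction distance = 24.1667 × 0.95 = 22.958 m.
Braking distance = v²/(2a) = 584.029 / 10.388 = 56.222 m.
Total stopping distance = 22.958 + 56.222 = 79.180 m, vs 127 m available — it stops with 127 − 79.180 = 47.820 m to spare.

Yes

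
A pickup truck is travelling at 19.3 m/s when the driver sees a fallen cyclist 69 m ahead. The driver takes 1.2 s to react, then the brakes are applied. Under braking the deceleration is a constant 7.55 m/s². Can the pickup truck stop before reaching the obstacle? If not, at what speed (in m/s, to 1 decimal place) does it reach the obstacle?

Yes — it stops about 21.2 m short of the obstacle, so it never reaches it

Reaction distance = 19.3000 × 1.2 = 23.160 m.
Braking distance = v²/(2a) = 372.490 / 15.100 = 24.668 m.
Total stopping distance = 23.160 + 24.668 = 47.828 m, vs 69 m available — it stops with 69 − 47.828 = 21.172 m to spare.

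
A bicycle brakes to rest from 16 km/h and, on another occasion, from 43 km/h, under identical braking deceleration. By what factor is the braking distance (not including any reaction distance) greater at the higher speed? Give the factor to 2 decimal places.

Factor ≈ 7.22

Braking distance d = v²/(2a), so with a fixed, d ∝ v².
Factor = (43/16)² = 2.6875² = 7.2227.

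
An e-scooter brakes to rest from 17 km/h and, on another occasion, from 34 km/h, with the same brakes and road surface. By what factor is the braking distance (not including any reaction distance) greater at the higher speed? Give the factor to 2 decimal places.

Braking distance d = v²/(2a), so with a fixed, d ∝ v².
Factor = (34/17)² = 2.0000² = 4.0000.

Factor ≈ 4.00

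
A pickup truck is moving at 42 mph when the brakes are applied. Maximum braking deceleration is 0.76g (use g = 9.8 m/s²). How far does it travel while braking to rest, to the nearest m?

42 mph × 0.44704 = 18.7757 m/s.
a = 0.76 × 9.8 = 7.448 m/s².
Braking distance = v²/(2a) = 18.7757² / (2 × 7.448) = 352.527 / 14.896 = 23.666 m.

Braking distance ≈ 24 m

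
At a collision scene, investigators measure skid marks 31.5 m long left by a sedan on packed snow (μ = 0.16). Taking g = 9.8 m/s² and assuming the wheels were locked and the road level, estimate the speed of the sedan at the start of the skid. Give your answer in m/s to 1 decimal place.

Deceleration a = μg = 0.16 × 9.8 = 1.568 m/s².
v = √(2a·d) = √(2 × 1.568 × 31.5) = √98.784 = 9.9390 m/s.

Initial speed ≈ 9.9 m/s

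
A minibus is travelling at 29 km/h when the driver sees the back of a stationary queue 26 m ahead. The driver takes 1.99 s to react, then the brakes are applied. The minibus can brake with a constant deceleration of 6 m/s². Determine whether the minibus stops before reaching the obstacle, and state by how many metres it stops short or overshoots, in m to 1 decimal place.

29 km/h ÷ 3.6 = 8.0556 m/s.
Reaction distance = 8.0556 × 1.99 = 16.031 m.
Braking distance = v²/(2a) = 64.893 / 12.000 = 5.408 m.
Total stopping distance = 16.031 + 5.408 = 21.439 m, vs 26 m available — it stops with 26 − 21.439 = 4.561 m to spare.

Yes — it stops 4.6 m short of the obstacle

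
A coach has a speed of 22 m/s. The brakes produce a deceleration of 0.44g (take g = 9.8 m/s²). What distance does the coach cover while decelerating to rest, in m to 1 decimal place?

Braking distance ≈ 56.1 m

a = 0.44 × 9.8 = 4.312 m/s².
Braking distance = v²/(2a) = 22.0000² / (2 × 4.312) = 484.000 / 8.624 = 56.122 m.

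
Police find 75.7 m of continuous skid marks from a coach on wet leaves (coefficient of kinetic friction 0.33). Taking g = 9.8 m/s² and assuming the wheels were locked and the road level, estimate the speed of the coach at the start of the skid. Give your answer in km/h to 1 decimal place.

Initial speed ≈ 79.7 km/h

Deceleration a = μg = 0.33 × 9.8 = 3.234 m/s².
v = √(2a·d) = √(2 × 3.234 × 75.7) = √489.628 = 22.1275 m/s.
= 22.1275 × 3.6 = 79.659 km/h.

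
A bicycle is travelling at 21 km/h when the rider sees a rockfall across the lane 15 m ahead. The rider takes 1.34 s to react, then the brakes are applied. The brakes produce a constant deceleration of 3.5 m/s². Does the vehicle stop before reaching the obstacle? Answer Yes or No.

21 km/h ÷ 3.6 = 5.8333 m/s.
Reaction distance = 5.8333 × 1.34 = 7.817 m.
Braking distance = v²/(2a) = 34.027 / 7.000 = 4.861 m.
Total stopping distance = 7.817 + 4.861 = 12.678 m, vs 15 m available — it stops with 15 − 12.678 = 2.322 m to spare.

Yes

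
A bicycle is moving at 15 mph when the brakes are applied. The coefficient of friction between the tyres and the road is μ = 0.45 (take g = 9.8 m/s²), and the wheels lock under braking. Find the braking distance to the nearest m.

15 mph × 0.44704 = 6.7056 m/s.
a = μg = 0.45 × 9.8 = 4.410 m/s².
Braking distance = v²/(2a) = 6.7056² / (2 × 4.410) = 44.965 / 8.820 = 5.098 m.

Braking distance ≈ 5 m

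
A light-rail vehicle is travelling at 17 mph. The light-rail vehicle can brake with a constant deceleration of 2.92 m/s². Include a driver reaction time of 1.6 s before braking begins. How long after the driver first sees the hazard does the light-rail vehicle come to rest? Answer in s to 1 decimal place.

17 mph × 0.44704 = 7.5997 m/s.
Braking time = v/a = 7.5997 / 2.920 = 2.603 s.
Total = 1.6 + 2.603 = 4.203 s.

Total time ≈ 4.2 s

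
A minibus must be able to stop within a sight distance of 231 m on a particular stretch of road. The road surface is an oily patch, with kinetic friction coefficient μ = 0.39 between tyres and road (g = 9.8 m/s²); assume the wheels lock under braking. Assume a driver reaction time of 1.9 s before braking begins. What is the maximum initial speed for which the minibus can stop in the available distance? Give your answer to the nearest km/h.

a = μg = 0.39 × 9.8 = 3.822 m/s².
Stopping distance: v·t_r + v²/(2a) = 231 with t_r = 1.9 s and a = 3.822 m/s².
So v² + 14.524 v − 1765.76 = 0.
Positive root: v = −a·t_r + √((a·t_r)² + 2a·d) = −7.262 + √(52.737 + 1765.76) = 35.3818 m/s.
35.3818 m/s × 3.6 = 127.374 km/h.

Maximum speed ≈ 127 km/h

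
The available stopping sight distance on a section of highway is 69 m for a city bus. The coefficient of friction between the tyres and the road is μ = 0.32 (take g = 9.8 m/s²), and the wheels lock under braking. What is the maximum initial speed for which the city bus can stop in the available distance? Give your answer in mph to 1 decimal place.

a = μg = 0.32 × 9.8 = 3.136 m/s².
v²/(2a) = d ⇒ v = √(2 × 3.136 × 69) = √432.77 = 20.8031 m/s.
20.8031 m/s ÷ 0.44704 = 46.535 mph.

Maximum speed ≈ 46.5 mph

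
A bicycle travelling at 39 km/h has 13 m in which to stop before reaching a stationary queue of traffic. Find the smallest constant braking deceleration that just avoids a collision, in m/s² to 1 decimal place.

39 km/h ÷ 3.6 = 10.8333 m/s.
v² = 2a·d ⇒ a = v²/(2d) = 10.8333² / (2 × 13.000) = 117.360 / 26.000 = 4.5138 m/s².

Required deceleration ≈ 4.5 m/s²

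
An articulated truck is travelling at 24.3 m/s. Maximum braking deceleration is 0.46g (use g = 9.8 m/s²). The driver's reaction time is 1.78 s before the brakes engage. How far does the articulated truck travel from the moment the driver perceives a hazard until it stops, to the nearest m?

a = 0.46 × 9.8 = 4.508 m/s².
Reaction distance = v·t_r = 24.3000 × 1.78 = 43.254 m.
Braking distance = v²/(2a) = 24.3000² / (2 × 4.508) = 590.490 / 9.016 = 65.494 m.
Total = 43.254 + 65.494 = 108.748 m.

Total stopping distance ≈ 109 m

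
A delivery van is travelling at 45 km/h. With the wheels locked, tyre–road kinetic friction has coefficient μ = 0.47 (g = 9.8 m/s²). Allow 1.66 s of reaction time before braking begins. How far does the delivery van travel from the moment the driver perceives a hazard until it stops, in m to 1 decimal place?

Total stopping distance ≈ 37.7 m

45 km/h ÷ 3.6 = 12.5000 m/s.
a = μg = 0.47 × 9.8 = 4.606 m/s².
Reaction distance = v·t_r = 12.5000 × 1.66 = 20.750 m.
Braking distance = v²/(2a) = 12.5000² / (2 × 4.606) = 156.250 / 9.212 = 16.962 m.
Total = 20.750 + 16.962 = 37.712 m.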